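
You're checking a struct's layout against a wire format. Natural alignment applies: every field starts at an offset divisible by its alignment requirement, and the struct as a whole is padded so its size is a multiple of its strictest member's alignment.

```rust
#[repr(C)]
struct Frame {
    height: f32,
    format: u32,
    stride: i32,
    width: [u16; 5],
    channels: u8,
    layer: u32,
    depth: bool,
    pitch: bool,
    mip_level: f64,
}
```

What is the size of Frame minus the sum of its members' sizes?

3

@0: height [4B, align 4] → 4
@4: format [4B, align 4] → 8
@8: stride [4B, align 4] → 12
@12: width [10B, align 2] → 22
@22: channels [1B, align 1] → 23
+1 pad (align 4)
@24: layer [4B, align 4] → 28
@28: depth [1B, align 1] → 29
@29: pitch [1B, align 1] → 30
+2 pad (align 8)
@32: mip_level [8B, align 8] → 40
size 40, align 8
data bytes 37, size 40 → padding 3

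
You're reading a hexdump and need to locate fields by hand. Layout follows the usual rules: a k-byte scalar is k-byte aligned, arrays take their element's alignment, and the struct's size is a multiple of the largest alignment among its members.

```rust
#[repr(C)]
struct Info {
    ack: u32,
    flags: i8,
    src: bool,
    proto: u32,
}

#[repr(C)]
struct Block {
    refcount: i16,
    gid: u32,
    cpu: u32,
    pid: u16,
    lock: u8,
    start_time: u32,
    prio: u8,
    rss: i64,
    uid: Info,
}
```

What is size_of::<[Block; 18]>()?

Info: ack at 0 (size 4, align 4) → ends 4; flags at 4 (size 1, align 1) → ends 5; src at 5 (size 1, align 1) → ends 6; pad 2 to align 4 for proto; proto at 8 (size 4, align 4) → ends 12; total 12 bytes, alignment 4
refcount at 0 (size 2, align 2) → ends 2
pad 2 to align 4 for gid
gid at 4 (size 4, align 4) → ends 8
cpu at 8 (size 4, align 4) → ends 12
pid at 12 (size 2, align 2) → ends 14
lock at 14 (size 1, align 1) → ends 15
pad 1 to align 4 for start_time
start_time at 16 (size 4, align 4) → ends 20
prio at 20 (size 1, align 1) → ends 21
pad 3 to align 8 for rss
rss at 24 (size 8, align 8) → ends 32
uid at 32 (size 12, align 4) → ends 44
tail pad 4 to reach multiple of 8
total 48 bytes, alignment 8
array of 18: 18 × 48 = 864

864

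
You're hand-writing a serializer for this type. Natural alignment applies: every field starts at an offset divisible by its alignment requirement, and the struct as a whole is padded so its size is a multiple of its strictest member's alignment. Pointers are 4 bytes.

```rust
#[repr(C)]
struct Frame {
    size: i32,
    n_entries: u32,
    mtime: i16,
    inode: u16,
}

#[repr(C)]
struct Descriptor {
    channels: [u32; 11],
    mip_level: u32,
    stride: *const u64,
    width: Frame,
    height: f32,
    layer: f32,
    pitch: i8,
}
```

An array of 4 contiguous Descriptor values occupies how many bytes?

Frame: 0..4  size  (4B, 4-aligned); 4..8  n_entries  (4B, 4-aligned); 8..10  mtime  (2B, 2-aligned); 10..12  inode  (2B, 2-aligned); sizeof = 12, alignof = 4
0..44  channels  (44B, 4-aligned)
44..48  mip_level  (4B, 4-aligned)
48..52  stride  (4B, 4-aligned)
52..64  width  (12B, 4-aligned)
64..68  height  (4B, 4-aligned)
68..72  layer  (4B, 4-aligned)
72..73  pitch  (1B, 1-aligned)
73..76  -- tail padding (3B)
sizeof = 76, alignof = 4
array of 4: 4 × 76 = 304

304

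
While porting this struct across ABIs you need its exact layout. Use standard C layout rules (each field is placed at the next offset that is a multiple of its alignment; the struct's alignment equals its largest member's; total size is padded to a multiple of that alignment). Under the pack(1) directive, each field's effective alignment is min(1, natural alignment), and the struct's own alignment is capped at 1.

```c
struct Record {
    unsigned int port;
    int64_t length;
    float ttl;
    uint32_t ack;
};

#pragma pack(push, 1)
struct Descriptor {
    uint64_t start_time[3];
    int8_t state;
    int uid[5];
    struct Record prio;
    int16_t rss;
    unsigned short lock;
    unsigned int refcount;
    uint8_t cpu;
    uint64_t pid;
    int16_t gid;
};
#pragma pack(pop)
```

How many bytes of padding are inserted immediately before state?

Record: 0..4  port  (4B, 4-aligned); 4..8  -- padding (4B); 8..16  length  (8B, 8-aligned); 16..20  ttl  (4B, 4-aligned); 20..24  ack  (4B, 4-aligned); sizeof = 24, alignof = 8
0..24  start_time  (24B, 1-aligned)
24..25  state  (1B, 1-aligned)

0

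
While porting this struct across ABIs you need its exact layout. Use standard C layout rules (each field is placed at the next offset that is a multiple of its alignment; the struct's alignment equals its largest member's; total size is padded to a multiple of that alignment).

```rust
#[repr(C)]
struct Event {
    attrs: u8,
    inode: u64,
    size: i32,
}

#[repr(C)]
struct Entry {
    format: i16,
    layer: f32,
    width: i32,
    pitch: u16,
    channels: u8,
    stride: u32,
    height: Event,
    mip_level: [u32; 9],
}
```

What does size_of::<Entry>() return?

Event: 0..1  attrs  (1B, 1-aligned); 1..8  -- padding (7B); 8..16  inode  (8B, 8-aligned); 16..20  size  (4B, 4-aligned); 20..24  -- tail padding (4B); sizeof = 24, alignof = 8
0..2  format  (2B, 2-aligned)
2..4  -- padding (2B)
4..8  layer  (4B, 4-aligned)
8..12  width  (4B, 4-aligned)
12..14  pitch  (2B, 2-aligned)
14..15  channels  (1B, 1-aligned)
15..16  -- padding (1B)
16..20  stride  (4B, 4-aligned)
20..24  -- padding (4B)
24..48  height  (24B, 8-aligned)
48..84  mip_level  (36B, 4-aligned)
84..88  -- tail padding (4B)
sizeof = 88, alignof = 8

88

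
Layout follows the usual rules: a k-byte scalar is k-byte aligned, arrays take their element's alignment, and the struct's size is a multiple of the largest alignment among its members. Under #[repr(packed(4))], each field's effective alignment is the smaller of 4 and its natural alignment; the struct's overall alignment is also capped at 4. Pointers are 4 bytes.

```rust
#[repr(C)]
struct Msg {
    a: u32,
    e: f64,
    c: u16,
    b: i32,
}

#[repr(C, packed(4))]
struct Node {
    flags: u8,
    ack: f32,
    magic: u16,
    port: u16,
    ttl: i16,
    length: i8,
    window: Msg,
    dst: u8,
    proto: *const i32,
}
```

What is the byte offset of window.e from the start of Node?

Msg: a at 0 (size 4, align 4) → ends 4; pad 4 to align 8 for e; e at 8 (size 8, align 8) → ends 16; c at 16 (size 2, align 2) → ends 18; pad 2 to align 4 for b; b at 20 (size 4, align 4) → ends 24; total 24 bytes, alignment 8
flags at 0 (size 1, align 1) → ends 1
pad 3 to align 4 for ack
ack at 4 (size 4, align 4) → ends 8
magic at 8 (size 2, align 2) → ends 10
port at 10 (size 2, align 2) → ends 12
ttl at 12 (size 2, align 2) → ends 14
length at 14 (size 1, align 1) → ends 15
pad 1 to align 4 for window
window at 16 (size 24, align 4) → ends 40
within Msg: e at 8
16 + 8 = 24

24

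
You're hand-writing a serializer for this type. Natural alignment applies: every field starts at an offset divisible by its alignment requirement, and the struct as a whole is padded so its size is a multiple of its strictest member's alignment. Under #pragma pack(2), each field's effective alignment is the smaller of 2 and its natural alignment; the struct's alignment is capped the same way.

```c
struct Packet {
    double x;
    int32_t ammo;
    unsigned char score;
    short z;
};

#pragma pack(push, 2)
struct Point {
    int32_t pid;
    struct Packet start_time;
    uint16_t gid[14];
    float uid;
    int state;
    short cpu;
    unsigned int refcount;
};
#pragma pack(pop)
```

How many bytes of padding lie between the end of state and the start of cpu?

0

Packet: @0: x [8B, align 8] → 8; @8: ammo [4B, align 4] → 12; @12: score [1B, align 1] → 13; +1 pad (align 2); @14: z [2B, align 2] → 16; size 16, align 8
@0: pid [4B, align 2] → 4
@4: start_time [16B, align 2] → 20
@20: gid [28B, align 2] → 48
@48: uid [4B, align 2] → 52
@52: state [4B, align 2] → 56
@56: cpu [2B, align 2] → 58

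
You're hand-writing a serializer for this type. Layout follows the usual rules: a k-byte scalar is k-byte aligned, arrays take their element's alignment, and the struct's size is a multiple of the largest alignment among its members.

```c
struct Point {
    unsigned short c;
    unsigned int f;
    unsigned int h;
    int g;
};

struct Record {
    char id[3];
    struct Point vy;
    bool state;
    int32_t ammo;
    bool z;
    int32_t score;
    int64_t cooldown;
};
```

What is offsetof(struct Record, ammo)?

Point: 0..2  c  (2B, 2-aligned); 2..4  -- padding (2B); 4..8  f  (4B, 4-aligned); 8..12  h  (4B, 4-aligned); 12..16  g  (4B, 4-aligned); sizeof = 16, alignof = 4
0..3  id  (3B, 1-aligned)
3..4  -- padding (1B)
4..20  vy  (16B, 4-aligned)
20..21  state  (1B, 1-aligned)
21..24  -- padding (3B)
24..28  ammo  (4B, 4-aligned)

24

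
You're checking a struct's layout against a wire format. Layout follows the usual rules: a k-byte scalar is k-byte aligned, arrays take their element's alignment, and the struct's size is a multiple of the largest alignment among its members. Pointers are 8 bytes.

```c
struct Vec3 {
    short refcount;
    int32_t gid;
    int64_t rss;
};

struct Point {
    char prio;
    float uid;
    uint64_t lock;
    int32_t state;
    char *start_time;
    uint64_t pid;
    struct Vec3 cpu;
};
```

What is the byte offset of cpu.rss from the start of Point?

Vec3: @0: refcount [2B, align 2] → 2; +2 pad (align 4); @4: gid [4B, align 4] → 8; @8: rss [8B, align 8] → 16; size 16, align 8
@0: prio [1B, align 1] → 1
+3 pad (align 4)
@4: uid [4B, align 4] → 8
@8: lock [8B, align 8] → 16
@16: state [4B, align 4] → 20
+4 pad (align 8)
@24: start_time [8B, align 8] → 32
@32: pid [8B, align 8] → 40
@40: cpu [16B, align 8] → 56
within Vec3: rss at 8
40 + 8 = 48

48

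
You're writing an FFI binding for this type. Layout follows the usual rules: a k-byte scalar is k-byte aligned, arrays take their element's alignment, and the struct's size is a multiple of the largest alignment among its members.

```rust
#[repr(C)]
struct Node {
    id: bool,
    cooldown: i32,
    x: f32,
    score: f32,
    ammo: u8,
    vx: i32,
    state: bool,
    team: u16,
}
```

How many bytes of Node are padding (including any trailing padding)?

7

@0: id [1B, align 1] → 1
+3 pad (align 4)
@4: cooldown [4B, align 4] → 8
@8: x [4B, align 4] → 12
@12: score [4B, align 4] → 16
@16: ammo [1B, align 1] → 17
+3 pad (align 4)
@20: vx [4B, align 4] → 24
@24: state [1B, align 1] → 25
+1 pad (align 2)
@26: team [2B, align 2] → 28
size 28, align 4
data bytes 21, size 28 → padding 7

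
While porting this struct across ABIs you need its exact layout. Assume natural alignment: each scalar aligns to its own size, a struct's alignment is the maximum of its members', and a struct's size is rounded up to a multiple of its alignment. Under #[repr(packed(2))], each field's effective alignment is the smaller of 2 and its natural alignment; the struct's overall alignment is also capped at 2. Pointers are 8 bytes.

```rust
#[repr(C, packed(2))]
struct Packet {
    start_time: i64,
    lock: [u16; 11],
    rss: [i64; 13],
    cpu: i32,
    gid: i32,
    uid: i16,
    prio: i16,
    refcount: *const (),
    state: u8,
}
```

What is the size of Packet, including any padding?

156 bytes

0..8  start_time  (8B, 2-aligned)
8..30  lock  (22B, 2-aligned)
30..134  rss  (104B, 2-aligned)
134..138  cpu  (4B, 2-aligned)
138..142  gid  (4B, 2-aligned)
142..144  uid  (2B, 2-aligned)
144..146  prio  (2B, 2-aligned)
146..154  refcount  (8B, 2-aligned)
154..155  state  (1B, 1-aligned)
155..156  -- tail padding (1B)
sizeof = 156, alignof = 2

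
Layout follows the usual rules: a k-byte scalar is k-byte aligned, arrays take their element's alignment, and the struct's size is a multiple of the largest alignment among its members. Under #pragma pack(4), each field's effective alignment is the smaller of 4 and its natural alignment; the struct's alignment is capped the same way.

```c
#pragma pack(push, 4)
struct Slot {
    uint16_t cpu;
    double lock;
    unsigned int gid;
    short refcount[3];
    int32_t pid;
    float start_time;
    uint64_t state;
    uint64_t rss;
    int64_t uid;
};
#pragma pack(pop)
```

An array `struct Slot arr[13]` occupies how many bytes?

728

0..2  cpu  (2B, 2-aligned)
2..4  -- padding (2B)
4..12  lock  (8B, 4-aligned)
12..16  gid  (4B, 4-aligned)
16..22  refcount  (6B, 2-aligned)
22..24  -- padding (2B)
24..28  pid  (4B, 4-aligned)
28..32  start_time  (4B, 4-aligned)
32..40  state  (8B, 4-aligned)
40..48  rss  (8B, 4-aligned)
48..56  uid  (8B, 4-aligned)
sizeof = 56, alignof = 4
array of 13: 13 × 56 = 728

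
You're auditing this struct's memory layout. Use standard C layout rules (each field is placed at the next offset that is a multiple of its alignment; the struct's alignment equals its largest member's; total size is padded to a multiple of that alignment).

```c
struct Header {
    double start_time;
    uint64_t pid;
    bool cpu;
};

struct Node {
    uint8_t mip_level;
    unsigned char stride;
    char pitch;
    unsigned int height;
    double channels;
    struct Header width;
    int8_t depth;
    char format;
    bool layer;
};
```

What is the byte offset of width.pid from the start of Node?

24

Header: start_time at 0 (size 8, align 8) → ends 8; pid at 8 (size 8, align 8) → ends 16; cpu at 16 (size 1, align 1) → ends 17; tail pad 7 to reach multiple of 8; total 24 bytes, alignment 8
mip_level at 0 (size 1, align 1) → ends 1
stride at 1 (size 1, align 1) → ends 2
pitch at 2 (size 1, align 1) → ends 3
pad 1 to align 4 for height
height at 4 (size 4, align 4) → ends 8
channels at 8 (size 8, align 8) → ends 16
width at 16 (size 24, align 8) → ends 40
within Header: pid at 8
16 + 8 = 24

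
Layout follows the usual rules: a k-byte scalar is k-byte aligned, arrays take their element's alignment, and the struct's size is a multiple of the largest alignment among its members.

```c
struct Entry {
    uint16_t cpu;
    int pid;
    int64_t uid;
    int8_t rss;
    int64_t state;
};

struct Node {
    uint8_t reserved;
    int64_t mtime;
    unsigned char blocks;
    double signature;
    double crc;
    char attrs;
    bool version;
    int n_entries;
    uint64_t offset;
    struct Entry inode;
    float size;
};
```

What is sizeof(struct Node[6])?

Entry: 0..2  cpu  (2B, 2-aligned); 2..4  -- padding (2B); 4..8  pid  (4B, 4-aligned); 8..16  uid  (8B, 8-aligned); 16..17  rss  (1B, 1-aligned); 17..24  -- padding (7B); 24..32  state  (8B, 8-aligned); sizeof = 32, alignof = 8
0..1  reserved  (1B, 1-aligned)
1..8  -- padding (7B)
8..16  mtime  (8B, 8-aligned)
16..17  blocks  (1B, 1-aligned)
17..24  -- padding (7B)
24..32  signature  (8B, 8-aligned)
32..40  crc  (8B, 8-aligned)
40..41  attrs  (1B, 1-aligned)
41..42  version  (1B, 1-aligned)
42..44  -- padding (2B)
44..48  n_entries  (4B, 4-aligned)
48..56  offset  (8B, 8-aligned)
56..88  inode  (32B, 8-aligned)
88..92  size  (4B, 4-aligned)
92..96  -- tail padding (4B)
sizeof = 96, alignof = 8
array of 6: 6 × 96 = 576

576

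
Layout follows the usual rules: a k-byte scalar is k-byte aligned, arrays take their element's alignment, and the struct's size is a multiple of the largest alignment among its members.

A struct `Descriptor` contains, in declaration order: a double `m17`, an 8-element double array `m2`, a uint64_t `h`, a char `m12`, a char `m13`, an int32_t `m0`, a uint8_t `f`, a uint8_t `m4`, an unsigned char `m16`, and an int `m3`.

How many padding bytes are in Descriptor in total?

@0: m17 [8B, align 8] → 8
@8: m2 [64B, align 8] → 72
@72: h [8B, align 8] → 80
@80: m12 [1B, align 1] → 81
@81: m13 [1B, align 1] → 82
+2 pad (align 4)
@84: m0 [4B, align 4] → 88
@88: f [1B, align 1] → 89
@89: m4 [1B, align 1] → 90
@90: m16 [1B, align 1] → 91
+1 pad (align 4)
@92: m3 [4B, align 4] → 96
size 96, align 8
data bytes 93, size 96 → padding 3

3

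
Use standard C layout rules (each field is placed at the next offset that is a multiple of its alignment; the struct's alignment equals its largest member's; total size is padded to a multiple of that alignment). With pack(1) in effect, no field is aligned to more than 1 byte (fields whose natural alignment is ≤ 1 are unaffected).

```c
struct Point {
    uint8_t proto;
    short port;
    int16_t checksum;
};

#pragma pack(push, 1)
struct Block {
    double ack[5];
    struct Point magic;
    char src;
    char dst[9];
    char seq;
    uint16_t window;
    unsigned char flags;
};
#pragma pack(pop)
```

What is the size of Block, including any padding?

60 bytes

Point: 0..1  proto  (1B, 1-aligned); 1..2  -- padding (1B); 2..4  port  (2B, 2-aligned); 4..6  checksum  (2B, 2-aligned); sizeof = 6, alignof = 2
0..40  ack  (40B, 1-aligned)
40..46  magic  (6B, 1-aligned)
46..47  src  (1B, 1-aligned)
47..56  dst  (9B, 1-aligned)
56..57  seq  (1B, 1-aligned)
57..59  window  (2B, 1-aligned)
59..60  flags  (1B, 1-aligned)
sizeof = 60, alignof = 1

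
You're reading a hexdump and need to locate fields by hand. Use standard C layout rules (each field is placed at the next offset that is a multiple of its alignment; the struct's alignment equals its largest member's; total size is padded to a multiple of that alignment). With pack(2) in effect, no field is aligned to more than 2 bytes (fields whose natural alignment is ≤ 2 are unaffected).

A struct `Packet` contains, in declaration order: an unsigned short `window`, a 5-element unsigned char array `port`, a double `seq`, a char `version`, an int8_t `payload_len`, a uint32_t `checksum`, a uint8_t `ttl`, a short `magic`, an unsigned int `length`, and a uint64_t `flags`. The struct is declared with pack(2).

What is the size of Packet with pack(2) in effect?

38

window at 0 (size 2, align 2) → ends 2
port at 2 (size 5, align 1) → ends 7
pad 1 to align 2 for seq
seq at 8 (size 8, align 2) → ends 16
version at 16 (size 1, align 1) → ends 17
payload_len at 17 (size 1, align 1) → ends 18
checksum at 18 (size 4, align 2) → ends 22
ttl at 22 (size 1, align 1) → ends 23
pad 1 to align 2 for magic
magic at 24 (size 2, align 2) → ends 26
length at 26 (size 4, align 2) → ends 30
flags at 30 (size 8, align 2) → ends 38
total 38 bytes, alignment 2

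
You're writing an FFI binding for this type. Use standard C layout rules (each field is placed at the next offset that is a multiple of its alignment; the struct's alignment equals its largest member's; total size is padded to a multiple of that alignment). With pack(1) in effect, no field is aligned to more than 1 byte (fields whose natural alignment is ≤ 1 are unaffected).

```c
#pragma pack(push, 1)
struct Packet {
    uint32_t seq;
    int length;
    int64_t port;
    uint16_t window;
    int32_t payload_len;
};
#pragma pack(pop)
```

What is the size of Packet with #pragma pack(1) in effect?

seq at 0 (size 4, align 1) → ends 4
length at 4 (size 4, align 1) → ends 8
port at 8 (size 8, align 1) → ends 16
window at 16 (size 2, align 1) → ends 18
payload_len at 18 (size 4, align 1) → ends 22
total 22 bytes, alignment 1

22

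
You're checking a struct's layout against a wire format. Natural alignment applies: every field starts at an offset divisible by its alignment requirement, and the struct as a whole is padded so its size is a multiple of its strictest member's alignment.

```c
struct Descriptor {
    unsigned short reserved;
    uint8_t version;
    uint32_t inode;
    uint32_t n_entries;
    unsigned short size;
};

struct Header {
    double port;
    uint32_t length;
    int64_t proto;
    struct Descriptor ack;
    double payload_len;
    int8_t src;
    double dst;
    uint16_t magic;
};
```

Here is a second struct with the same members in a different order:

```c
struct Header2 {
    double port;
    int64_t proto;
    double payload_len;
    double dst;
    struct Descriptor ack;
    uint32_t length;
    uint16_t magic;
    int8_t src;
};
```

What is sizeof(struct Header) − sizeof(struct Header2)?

Descriptor: @0: reserved [2B, align 2] → 2; @2: version [1B, align 1] → 3; +1 pad (align 4); @4: inode [4B, align 4] → 8; @8: n_entries [4B, align 4] → 12; @12: size [2B, align 2] → 14; +2 tail pad (align 4); size 16, align 4
@0: port [8B, align 8] → 8
@8: length [4B, align 4] → 12
+4 pad (align 8)
@16: proto [8B, align 8] → 24
@24: ack [16B, align 4] → 40
@40: payload_len [8B, align 8] → 48
@48: src [1B, align 1] → 49
+7 pad (align 8)
@56: dst [8B, align 8] → 64
@64: magic [2B, align 2] → 66
+6 tail pad (align 8)
size 72, align 8
— Header2 —
@0: port [8B, align 8] → 8
@8: proto [8B, align 8] → 16
@16: payload_len [8B, align 8] → 24
@24: dst [8B, align 8] → 32
@32: ack [16B, align 4] → 48
@48: length [4B, align 4] → 52
@52: magic [2B, align 2] → 54
@54: src [1B, align 1] → 55
+1 tail pad (align 8)
size 56, align 8
72 − 56 = 16

16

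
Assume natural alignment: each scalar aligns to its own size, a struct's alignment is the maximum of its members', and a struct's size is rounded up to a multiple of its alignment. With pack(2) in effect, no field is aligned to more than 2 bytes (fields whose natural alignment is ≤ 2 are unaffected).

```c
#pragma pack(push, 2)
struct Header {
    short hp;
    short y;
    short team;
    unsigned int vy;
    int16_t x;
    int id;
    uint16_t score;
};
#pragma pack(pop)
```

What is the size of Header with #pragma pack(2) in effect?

18

hp at 0 (size 2, align 2) → ends 2
y at 2 (size 2, align 2) → ends 4
team at 4 (size 2, align 2) → ends 6
vy at 6 (size 4, align 2) → ends 10
x at 10 (size 2, align 2) → ends 12
id at 12 (size 4, align 2) → ends 16
score at 16 (size 2, align 2) → ends 18
total 18 bytes, alignment 2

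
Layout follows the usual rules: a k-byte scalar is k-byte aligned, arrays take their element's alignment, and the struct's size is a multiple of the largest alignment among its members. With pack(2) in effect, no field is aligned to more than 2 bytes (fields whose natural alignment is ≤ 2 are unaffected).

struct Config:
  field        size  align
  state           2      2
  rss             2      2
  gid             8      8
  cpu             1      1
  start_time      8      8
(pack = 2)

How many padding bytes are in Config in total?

1

@0: state [2B, align 2] → 2
@2: rss [2B, align 2] → 4
@4: gid [8B, align 2] → 12
@12: cpu [1B, align 1] → 13
+1 pad (align 2)
@14: start_time [8B, align 2] → 22
size 22, align 2
data bytes 21, size 22 → padding 1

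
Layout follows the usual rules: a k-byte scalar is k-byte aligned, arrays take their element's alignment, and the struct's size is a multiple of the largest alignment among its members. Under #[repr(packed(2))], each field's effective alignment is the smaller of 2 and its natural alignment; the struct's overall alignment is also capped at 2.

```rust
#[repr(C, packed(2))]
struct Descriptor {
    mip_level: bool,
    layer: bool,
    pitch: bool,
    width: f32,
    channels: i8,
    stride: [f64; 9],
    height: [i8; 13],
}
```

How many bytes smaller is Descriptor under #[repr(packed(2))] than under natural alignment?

8

natural layout:
  0..1  mip_level  (1B, 1-aligned)
  1..2  layer  (1B, 1-aligned)
  2..3  pitch  (1B, 1-aligned)
  3..4  -- padding (1B)
  4..8  width  (4B, 4-aligned)
  8..9  channels  (1B, 1-aligned)
  9..16  -- padding (7B)
  16..88  stride  (72B, 8-aligned)
  88..101  height  (13B, 1-aligned)
  101..104  -- tail padding (3B)
  sizeof = 104, alignof = 8
packed(2) layout:
  0..1  mip_level  (1B, 1-aligned)
  1..2  layer  (1B, 1-aligned)
  2..3  pitch  (1B, 1-aligned)
  3..4  -- padding (1B)
  4..8  width  (4B, 2-aligned)
  8..9  channels  (1B, 1-aligned)
  9..10  -- padding (1B)
  10..82  stride  (72B, 2-aligned)
  82..95  height  (13B, 1-aligned)
  95..96  -- tail padding (1B)
  sizeof = 96, alignof = 2
104 − 96 = 8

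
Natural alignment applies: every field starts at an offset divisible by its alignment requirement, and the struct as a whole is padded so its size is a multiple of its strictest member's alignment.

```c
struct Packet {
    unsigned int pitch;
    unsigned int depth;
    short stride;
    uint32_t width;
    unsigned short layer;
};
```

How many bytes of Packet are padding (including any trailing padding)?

4

@0: pitch [4B, align 4] → 4
@4: depth [4B, align 4] → 8
@8: stride [2B, align 2] → 10
+2 pad (align 4)
@12: width [4B, align 4] → 16
@16: layer [2B, align 2] → 18
+2 tail pad (align 4)
size 20, align 4
data bytes 16, size 20 → padding 4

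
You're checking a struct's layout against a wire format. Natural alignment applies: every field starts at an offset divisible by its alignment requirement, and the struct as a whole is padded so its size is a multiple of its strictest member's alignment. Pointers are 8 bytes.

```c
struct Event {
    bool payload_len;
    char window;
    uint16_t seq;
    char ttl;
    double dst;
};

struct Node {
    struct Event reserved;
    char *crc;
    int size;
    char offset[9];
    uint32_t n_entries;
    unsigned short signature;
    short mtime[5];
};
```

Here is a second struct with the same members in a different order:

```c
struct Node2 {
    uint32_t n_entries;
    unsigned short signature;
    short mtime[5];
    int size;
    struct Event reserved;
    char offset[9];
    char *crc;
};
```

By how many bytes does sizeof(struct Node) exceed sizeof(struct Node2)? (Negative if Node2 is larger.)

-8

Event: 0..1  payload_len  (1B, 1-aligned); 1..2  window  (1B, 1-aligned); 2..4  seq  (2B, 2-aligned); 4..5  ttl  (1B, 1-aligned); 5..8  -- padding (3B); 8..16  dst  (8B, 8-aligned); sizeof = 16, alignof = 8
0..16  reserved  (16B, 8-aligned)
16..24  crc  (8B, 8-aligned)
24..28  size  (4B, 4-aligned)
28..37  offset  (9B, 1-aligned)
37..40  -- padding (3B)
40..44  n_entries  (4B, 4-aligned)
44..46  signature  (2B, 2-aligned)
46..56  mtime  (10B, 2-aligned)
sizeof = 56, alignof = 8
— Node2 —
0..4  n_entries  (4B, 4-aligned)
4..6  signature  (2B, 2-aligned)
6..16  mtime  (10B, 2-aligned)
16..20  size  (4B, 4-aligned)
20..24  -- padding (4B)
24..40  reserved  (16B, 8-aligned)
40..49  offset  (9B, 1-aligned)
49..56  -- padding (7B)
56..64  crc  (8B, 8-aligned)
sizeof = 64, alignof = 8
56 − 64 = -8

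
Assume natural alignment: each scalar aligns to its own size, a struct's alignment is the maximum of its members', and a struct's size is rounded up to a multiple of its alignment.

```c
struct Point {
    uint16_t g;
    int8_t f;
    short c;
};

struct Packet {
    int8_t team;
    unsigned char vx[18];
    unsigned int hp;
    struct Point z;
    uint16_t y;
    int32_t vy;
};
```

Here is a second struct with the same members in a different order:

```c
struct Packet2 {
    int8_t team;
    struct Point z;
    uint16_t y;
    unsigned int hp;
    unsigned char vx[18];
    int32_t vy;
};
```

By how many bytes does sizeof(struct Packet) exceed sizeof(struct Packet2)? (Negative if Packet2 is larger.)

Point: @0: g [2B, align 2] → 2; @2: f [1B, align 1] → 3; +1 pad (align 2); @4: c [2B, align 2] → 6; size 6, align 2
@0: team [1B, align 1] → 1
@1: vx [18B, align 1] → 19
+1 pad (align 4)
@20: hp [4B, align 4] → 24
@24: z [6B, align 2] → 30
@30: y [2B, align 2] → 32
@32: vy [4B, align 4] → 36
size 36, align 4
— Packet2 —
@0: team [1B, align 1] → 1
+1 pad (align 2)
@2: z [6B, align 2] → 8
@8: y [2B, align 2] → 10
+2 pad (align 4)
@12: hp [4B, align 4] → 16
@16: vx [18B, align 1] → 34
+2 pad (align 4)
@36: vy [4B, align 4] → 40
size 40, align 4
36 − 40 = -4

-4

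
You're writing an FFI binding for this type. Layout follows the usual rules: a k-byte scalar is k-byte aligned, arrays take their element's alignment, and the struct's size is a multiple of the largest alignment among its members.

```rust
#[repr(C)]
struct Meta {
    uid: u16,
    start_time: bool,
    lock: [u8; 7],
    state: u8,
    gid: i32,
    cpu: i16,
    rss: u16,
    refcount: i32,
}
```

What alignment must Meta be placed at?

member alignments: uid=2, start_time=1, lock=1, state=1, gid=4, cpu=2, rss=2, refcount=4
max = 4

4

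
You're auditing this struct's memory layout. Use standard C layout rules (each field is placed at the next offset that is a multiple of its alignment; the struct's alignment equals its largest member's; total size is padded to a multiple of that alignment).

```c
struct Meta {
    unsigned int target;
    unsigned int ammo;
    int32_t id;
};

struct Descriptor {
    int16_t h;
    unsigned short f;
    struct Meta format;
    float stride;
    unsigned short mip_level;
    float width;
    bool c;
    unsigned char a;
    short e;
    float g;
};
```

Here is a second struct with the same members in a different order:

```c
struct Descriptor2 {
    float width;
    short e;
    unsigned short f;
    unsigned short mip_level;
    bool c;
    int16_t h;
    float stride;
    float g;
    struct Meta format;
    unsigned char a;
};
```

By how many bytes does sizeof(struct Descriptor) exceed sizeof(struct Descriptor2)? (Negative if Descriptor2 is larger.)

Meta: 0..4  target  (4B, 4-aligned); 4..8  ammo  (4B, 4-aligned); 8..12  id  (4B, 4-aligned); sizeof = 12, alignof = 4
0..2  h  (2B, 2-aligned)
2..4  f  (2B, 2-aligned)
4..16  format  (12B, 4-aligned)
16..20  stride  (4B, 4-aligned)
20..22  mip_level  (2B, 2-aligned)
22..24  -- padding (2B)
24..28  width  (4B, 4-aligned)
28..29  c  (1B, 1-aligned)
29..30  a  (1B, 1-aligned)
30..32  e  (2B, 2-aligned)
32..36  g  (4B, 4-aligned)
sizeof = 36, alignof = 4
— Descriptor2 —
0..4  width  (4B, 4-aligned)
4..6  e  (2B, 2-aligned)
6..8  f  (2B, 2-aligned)
8..10  mip_level  (2B, 2-aligned)
10..11  c  (1B, 1-aligned)
11..12  -- padding (1B)
12..14  h  (2B, 2-aligned)
14..16  -- padding (2B)
16..20  stride  (4B, 4-aligned)
20..24  g  (4B, 4-aligned)
24..36  format  (12B, 4-aligned)
36..37  a  (1B, 1-aligned)
37..40  -- tail padding (3B)
sizeof = 40, alignof = 4
36 − 40 = -4

-4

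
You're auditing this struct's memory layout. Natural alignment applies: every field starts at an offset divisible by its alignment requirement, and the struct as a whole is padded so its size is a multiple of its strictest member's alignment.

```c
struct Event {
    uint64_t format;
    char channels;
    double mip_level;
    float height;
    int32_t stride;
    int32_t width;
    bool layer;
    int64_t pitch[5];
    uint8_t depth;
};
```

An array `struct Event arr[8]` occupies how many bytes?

704

@0: format [8B, align 8] → 8
@8: channels [1B, align 1] → 9
+7 pad (align 8)
@16: mip_level [8B, align 8] → 24
@24: height [4B, align 4] → 28
@28: stride [4B, align 4] → 32
@32: width [4B, align 4] → 36
@36: layer [1B, align 1] → 37
+3 pad (align 8)
@40: pitch [40B, align 8] → 80
@80: depth [1B, align 1] → 81
+7 tail pad (align 8)
size 88, align 8
array of 8: 8 × 88 = 704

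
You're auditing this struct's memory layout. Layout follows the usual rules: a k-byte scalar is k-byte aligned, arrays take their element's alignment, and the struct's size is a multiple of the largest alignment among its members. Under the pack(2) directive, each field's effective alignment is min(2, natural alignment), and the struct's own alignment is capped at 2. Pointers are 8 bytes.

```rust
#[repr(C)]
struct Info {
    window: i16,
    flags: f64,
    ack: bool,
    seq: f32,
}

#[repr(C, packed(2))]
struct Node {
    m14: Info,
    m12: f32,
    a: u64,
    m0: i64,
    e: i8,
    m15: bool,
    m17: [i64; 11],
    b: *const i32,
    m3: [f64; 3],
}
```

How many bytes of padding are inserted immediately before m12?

Info: 0..2  window  (2B, 2-aligned); 2..8  -- padding (6B); 8..16  flags  (8B, 8-aligned); 16..17  ack  (1B, 1-aligned); 17..20  -- padding (3B); 20..24  seq  (4B, 4-aligned); sizeof = 24, alignof = 8
0..24  m14  (24B, 2-aligned)
24..28  m12  (4B, 2-aligned)

0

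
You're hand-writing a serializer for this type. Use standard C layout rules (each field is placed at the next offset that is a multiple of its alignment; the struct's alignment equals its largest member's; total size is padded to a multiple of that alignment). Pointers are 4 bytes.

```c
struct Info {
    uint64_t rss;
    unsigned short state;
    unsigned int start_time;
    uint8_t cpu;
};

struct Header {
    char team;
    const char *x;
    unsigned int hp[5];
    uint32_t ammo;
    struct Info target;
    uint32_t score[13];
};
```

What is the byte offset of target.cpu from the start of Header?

Info: 0..8  rss  (8B, 8-aligned); 8..10  state  (2B, 2-aligned); 10..12  -- padding (2B); 12..16  start_time  (4B, 4-aligned); 16..17  cpu  (1B, 1-aligned); 17..24  -- tail padding (7B); sizeof = 24, alignof = 8
0..1  team  (1B, 1-aligned)
1..4  -- padding (3B)
4..8  x  (4B, 4-aligned)
8..28  hp  (20B, 4-aligned)
28..32  ammo  (4B, 4-aligned)
32..56  target  (24B, 8-aligned)
within Info: cpu at 16
32 + 16 = 48

48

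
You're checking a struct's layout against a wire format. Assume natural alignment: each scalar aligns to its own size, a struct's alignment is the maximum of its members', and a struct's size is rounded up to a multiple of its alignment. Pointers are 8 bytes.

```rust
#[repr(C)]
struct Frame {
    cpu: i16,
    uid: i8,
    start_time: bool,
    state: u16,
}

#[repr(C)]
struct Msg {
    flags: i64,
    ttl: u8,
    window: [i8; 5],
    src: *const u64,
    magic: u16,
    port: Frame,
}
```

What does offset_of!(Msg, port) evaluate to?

26

Frame: cpu at 0 (size 2, align 2) → ends 2; uid at 2 (size 1, align 1) → ends 3; start_time at 3 (size 1, align 1) → ends 4; state at 4 (size 2, align 2) → ends 6; total 6 bytes, alignment 2
flags at 0 (size 8, align 8) → ends 8
ttl at 8 (size 1, align 1) → ends 9
window at 9 (size 5, align 1) → ends 14
pad 2 to align 8 for src
src at 16 (size 8, align 8) → ends 24
magic at 24 (size 2, align 2) → ends 26
port at 26 (size 6, align 2) → ends 32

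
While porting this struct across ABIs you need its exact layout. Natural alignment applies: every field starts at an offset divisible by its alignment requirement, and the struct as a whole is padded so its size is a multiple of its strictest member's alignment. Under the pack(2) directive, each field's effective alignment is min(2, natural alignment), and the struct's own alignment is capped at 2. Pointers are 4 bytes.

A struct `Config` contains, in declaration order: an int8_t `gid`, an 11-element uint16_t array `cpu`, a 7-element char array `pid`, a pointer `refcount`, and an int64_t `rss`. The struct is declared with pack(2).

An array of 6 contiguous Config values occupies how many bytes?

264

@0: gid [1B, align 1] → 1
+1 pad (align 2)
@2: cpu [22B, align 2] → 24
@24: pid [7B, align 1] → 31
+1 pad (align 2)
@32: refcount [4B, align 2] → 36
@36: rss [8B, align 2] → 44
size 44, align 2
array of 6: 6 × 44 = 264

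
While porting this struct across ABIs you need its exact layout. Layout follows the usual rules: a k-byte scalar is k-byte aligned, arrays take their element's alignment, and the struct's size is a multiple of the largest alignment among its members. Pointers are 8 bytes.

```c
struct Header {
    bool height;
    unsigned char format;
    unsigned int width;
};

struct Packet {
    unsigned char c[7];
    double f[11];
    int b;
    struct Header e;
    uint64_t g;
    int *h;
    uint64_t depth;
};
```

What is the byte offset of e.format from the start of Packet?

Header: @0: height [1B, align 1] → 1; @1: format [1B, align 1] → 2; +2 pad (align 4); @4: width [4B, align 4] → 8; size 8, align 4
@0: c [7B, align 1] → 7
+1 pad (align 8)
@8: f [88B, align 8] → 96
@96: b [4B, align 4] → 100
@100: e [8B, align 4] → 108
within Header: format at 1
100 + 1 = 101

101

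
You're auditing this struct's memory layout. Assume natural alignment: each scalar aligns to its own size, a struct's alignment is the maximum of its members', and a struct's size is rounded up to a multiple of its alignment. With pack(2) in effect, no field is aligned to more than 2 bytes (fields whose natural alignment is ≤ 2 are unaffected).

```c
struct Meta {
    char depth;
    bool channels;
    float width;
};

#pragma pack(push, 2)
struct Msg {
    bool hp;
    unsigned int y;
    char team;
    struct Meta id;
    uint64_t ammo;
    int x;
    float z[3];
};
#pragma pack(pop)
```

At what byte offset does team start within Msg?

Meta: 0..1  depth  (1B, 1-aligned); 1..2  channels  (1B, 1-aligned); 2..4  -- padding (2B); 4..8  width  (4B, 4-aligned); sizeof = 8, alignof = 4
0..1  hp  (1B, 1-aligned)
1..2  -- padding (1B)
2..6  y  (4B, 2-aligned)
6..7  team  (1B, 1-aligned)

6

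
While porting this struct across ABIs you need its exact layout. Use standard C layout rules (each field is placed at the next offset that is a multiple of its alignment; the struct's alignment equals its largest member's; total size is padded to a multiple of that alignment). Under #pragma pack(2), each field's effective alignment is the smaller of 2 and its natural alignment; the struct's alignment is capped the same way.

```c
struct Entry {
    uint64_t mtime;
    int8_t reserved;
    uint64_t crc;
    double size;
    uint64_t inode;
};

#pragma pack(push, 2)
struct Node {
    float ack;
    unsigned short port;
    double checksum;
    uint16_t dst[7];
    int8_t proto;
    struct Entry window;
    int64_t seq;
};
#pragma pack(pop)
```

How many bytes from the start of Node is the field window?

Entry: 0..8  mtime  (8B, 8-aligned); 8..9  reserved  (1B, 1-aligned); 9..16  -- padding (7B); 16..24  crc  (8B, 8-aligned); 24..32  size  (8B, 8-aligned); 32..40  inode  (8B, 8-aligned); sizeof = 40, alignof = 8
0..4  ack  (4B, 2-aligned)
4..6  port  (2B, 2-aligned)
6..14  checksum  (8B, 2-aligned)
14..28  dst  (14B, 2-aligned)
28..29  proto  (1B, 1-aligned)
29..30  -- padding (1B)
30..70  window  (40B, 2-aligned)

30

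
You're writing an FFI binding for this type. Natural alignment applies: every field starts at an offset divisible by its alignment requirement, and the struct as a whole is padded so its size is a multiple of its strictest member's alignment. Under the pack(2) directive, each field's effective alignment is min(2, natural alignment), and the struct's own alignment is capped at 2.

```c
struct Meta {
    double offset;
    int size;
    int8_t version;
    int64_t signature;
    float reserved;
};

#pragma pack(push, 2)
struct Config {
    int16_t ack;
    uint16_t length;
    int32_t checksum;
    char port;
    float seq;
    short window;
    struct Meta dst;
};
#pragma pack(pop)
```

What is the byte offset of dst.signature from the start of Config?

Meta: @0: offset [8B, align 8] → 8; @8: size [4B, align 4] → 12; @12: version [1B, align 1] → 13; +3 pad (align 8); @16: signature [8B, align 8] → 24; @24: reserved [4B, align 4] → 28; +4 tail pad (align 8); size 32, align 8
@0: ack [2B, align 2] → 2
@2: length [2B, align 2] → 4
@4: checksum [4B, align 2] → 8
@8: port [1B, align 1] → 9
+1 pad (align 2)
@10: seq [4B, align 2] → 14
@14: window [2B, align 2] → 16
@16: dst [32B, align 2] → 48
within Meta: signature at 16
16 + 16 = 32

32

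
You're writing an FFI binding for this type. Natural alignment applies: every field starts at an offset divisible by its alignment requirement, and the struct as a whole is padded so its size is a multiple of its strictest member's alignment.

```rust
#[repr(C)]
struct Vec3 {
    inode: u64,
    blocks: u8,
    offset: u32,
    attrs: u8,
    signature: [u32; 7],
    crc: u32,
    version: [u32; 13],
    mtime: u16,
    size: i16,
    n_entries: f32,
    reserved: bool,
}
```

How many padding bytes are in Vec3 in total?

13

0..8  inode  (8B, 8-aligned)
8..9  blocks  (1B, 1-aligned)
9..12  -- padding (3B)
12..16  offset  (4B, 4-aligned)
16..17  attrs  (1B, 1-aligned)
17..20  -- padding (3B)
20..48  signature  (28B, 4-aligned)
48..52  crc  (4B, 4-aligned)
52..104  version  (52B, 4-aligned)
104..106  mtime  (2B, 2-aligned)
106..108  size  (2B, 2-aligned)
108..112  n_entries  (4B, 4-aligned)
112..113  reserved  (1B, 1-aligned)
113..120  -- tail padding (7B)
sizeof = 120, alignof = 8
data bytes 107, size 120 → padding 13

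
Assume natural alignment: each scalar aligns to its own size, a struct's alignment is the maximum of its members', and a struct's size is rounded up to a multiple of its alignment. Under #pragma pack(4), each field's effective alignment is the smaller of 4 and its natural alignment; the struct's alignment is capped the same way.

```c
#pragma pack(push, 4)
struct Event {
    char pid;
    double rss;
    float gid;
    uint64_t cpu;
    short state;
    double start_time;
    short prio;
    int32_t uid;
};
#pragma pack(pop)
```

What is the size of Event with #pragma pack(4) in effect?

0..1  pid  (1B, 1-aligned)
1..4  -- padding (3B)
4..12  rss  (8B, 4-aligned)
12..16  gid  (4B, 4-aligned)
16..24  cpu  (8B, 4-aligned)
24..26  state  (2B, 2-aligned)
26..28  -- padding (2B)
28..36  start_time  (8B, 4-aligned)
36..38  prio  (2B, 2-aligned)
38..40  -- padding (2B)
40..44  uid  (4B, 4-aligned)
sizeof = 44, alignof = 4

44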